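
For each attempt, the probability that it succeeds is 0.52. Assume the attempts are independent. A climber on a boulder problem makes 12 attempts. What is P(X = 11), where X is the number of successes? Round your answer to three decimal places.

0.004

X ~ Binomial(n=12, p=0.52).
P(X=11) = C(12,11) · p^11 · (1−p)^1
= 12 · 0.00075169 · 0.48 = 0.00433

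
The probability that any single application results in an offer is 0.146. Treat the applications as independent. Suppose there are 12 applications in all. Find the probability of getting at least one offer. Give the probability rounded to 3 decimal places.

0.850

P(at least one) = 1 − P(none) = 1 − (1 − 0.146)^12
= 1 − 0.15049 = 0.84951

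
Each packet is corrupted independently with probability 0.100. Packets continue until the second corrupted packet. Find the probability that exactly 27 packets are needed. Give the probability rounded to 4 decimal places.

Y = trial on which the second success occurs; negative binomial, r=2, p=0.10.
P(Y=27) = C(26,1) · p^2 · (1−p)^25
= 26 · 0.01 · 0.07179 = 0.018665

0.0187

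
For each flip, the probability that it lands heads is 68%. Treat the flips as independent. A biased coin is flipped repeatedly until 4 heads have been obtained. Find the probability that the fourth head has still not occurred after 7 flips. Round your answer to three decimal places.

Needing more than 7 flips ⇔ fewer than 4 successes in the first 7. With X ~ Binomial(7, 0.68), P(Y > 7) = P(X ≤ 3).
  k=0: C(7,0)·0.68^0·0.32^7 = 0.00034
  k=1: C(7,1)·0.68^1·0.32^6 = 0.00511
  k=2: C(7,2)·0.68^2·0.32^5 = 0.03258
  k=3: C(7,3)·0.68^3·0.32^4 = 0.11540
P(X ≤ 3) = 0.15343

0.153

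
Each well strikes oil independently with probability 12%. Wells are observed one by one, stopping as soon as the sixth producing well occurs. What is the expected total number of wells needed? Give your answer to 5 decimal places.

50.00000

Y = total wells until the sixth success; negative binomial with r=6, p=0.12.
E[Y] = r / p = 6 / 0.12 = 50.0000000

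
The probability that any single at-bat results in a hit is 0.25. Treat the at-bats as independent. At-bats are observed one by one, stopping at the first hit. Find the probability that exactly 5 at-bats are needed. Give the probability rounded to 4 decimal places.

0.0791

Geometric (trials to first success), p = 0.25.
P(Y = 5) = (1−p)^4 · p = 0.31641 · 0.25 = 0.079102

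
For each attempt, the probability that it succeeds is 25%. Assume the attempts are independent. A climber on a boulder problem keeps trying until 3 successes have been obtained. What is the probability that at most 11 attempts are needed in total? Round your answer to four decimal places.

Finishing within 11 attempts ⇔ at least 3 successes in the first 11. With X ~ Binomial(11, 0.25), P(Y ≤ 11) = 1 − P(X ≤ 2).
  k=0: C(11,0)·0.25^0·0.75^11 = 0.042235
  k=1: C(11,1)·0.25^1·0.75^10 = 0.154862
  k=2: C(11,2)·0.25^2·0.75^9 = 0.258104
1 − 0.455201 = 0.544799

0.5448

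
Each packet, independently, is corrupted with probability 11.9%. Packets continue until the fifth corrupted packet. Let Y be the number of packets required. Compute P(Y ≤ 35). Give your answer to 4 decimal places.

0.4052

Finishing within 35 packets ⇔ at least 5 successes in the first 35. With X ~ Binomial(35, 0.119), P(Y ≤ 35) = 1 − P(X ≤ 4).
  k=0: C(35,0)·0.119^0·0.881^35 = 0.011862
  k=1: C(35,1)·0.119^1·0.881^34 = 0.056078
  k=2: C(35,2)·0.119^2·0.881^33 = 0.128770
  k=3: C(35,3)·0.119^3·0.881^32 = 0.191328
  k=4: C(35,4)·0.119^4·0.881^31 = 0.206748
1 − 0.594787 = 0.405213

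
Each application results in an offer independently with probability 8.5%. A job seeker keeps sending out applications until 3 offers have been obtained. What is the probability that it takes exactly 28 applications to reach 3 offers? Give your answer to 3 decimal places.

Y = trial on which the third success occurs; negative binomial, r=3, p=0.085.
P(Y=28) = C(27,2) · p^3 · (1−p)^25
= 351 · 0.00061412 · 0.10852 = 0.02339

0.023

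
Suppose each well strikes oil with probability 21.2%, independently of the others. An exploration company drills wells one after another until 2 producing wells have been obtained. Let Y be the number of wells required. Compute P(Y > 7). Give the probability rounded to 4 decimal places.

Needing more than 7 wells ⇔ fewer than 2 successes in the first 7. With X ~ Binomial(7, 0.212), P(Y > 7) = P(X ≤ 1).
  k=0: C(7,0)·0.212^0·0.788^7 = 0.188662
  k=1: C(7,1)·0.212^1·0.788^6 = 0.355297
P(X ≤ 1) = 0.543958

0.5440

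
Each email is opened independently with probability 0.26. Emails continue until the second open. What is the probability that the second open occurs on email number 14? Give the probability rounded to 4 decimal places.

0.0237

Y = trial on which the second success occurs; negative binomial, r=2, p=0.26.
P(Y=14) = C(13,1) · p^2 · (1−p)^12
= 13 · 0.0676 · 0.026964 = 0.023696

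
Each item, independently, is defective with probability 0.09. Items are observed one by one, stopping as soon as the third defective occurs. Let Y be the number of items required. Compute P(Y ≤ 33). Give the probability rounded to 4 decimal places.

0.5804

Finishing within 33 items ⇔ at least 3 successes in the first 33. With X ~ Binomial(33, 0.09), P(Y ≤ 33) = 1 − P(X ≤ 2).
  k=0: C(33,0)·0.09^0·0.91^33 = 0.044501
  k=1: C(33,1)·0.09^1·0.91^32 = 0.145238
  k=2: C(33,2)·0.09^2·0.91^31 = 0.229828
1 − 0.419566 = 0.580434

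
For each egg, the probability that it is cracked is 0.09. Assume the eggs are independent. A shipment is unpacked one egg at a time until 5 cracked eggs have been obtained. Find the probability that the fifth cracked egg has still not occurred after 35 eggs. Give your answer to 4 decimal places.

Needing more than 35 eggs ⇔ fewer than 5 successes in the first 35. With X ~ Binomial(35, 0.09), P(Y > 35) = P(X ≤ 4).
  k=0: C(35,0)·0.09^0·0.91^35 = 0.036851
  k=1: C(35,1)·0.09^1·0.91^34 = 0.127561
  k=2: C(35,2)·0.09^2·0.91^33 = 0.214471
  k=3: C(35,3)·0.09^3·0.91^32 = 0.233325
  k=4: C(35,4)·0.09^4·0.91^31 = 0.184609
P(X ≤ 4) = 0.796817

0.7968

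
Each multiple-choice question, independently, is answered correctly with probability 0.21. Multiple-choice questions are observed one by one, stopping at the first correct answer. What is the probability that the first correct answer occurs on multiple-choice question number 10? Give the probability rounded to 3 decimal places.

0.025

Geometric (trials to first success), p = 0.21.
P(Y = 10) = (1−p)^9 · p = 0.11985 · 0.21 = 0.02517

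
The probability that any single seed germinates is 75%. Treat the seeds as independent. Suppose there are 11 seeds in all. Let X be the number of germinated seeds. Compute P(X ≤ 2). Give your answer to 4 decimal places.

0.0001

X ~ Binomial(11, 0.75); P(X ≤ 2) = Σ C(11,k) p^k (1−p)^(11−k) over k:
  k=0: C(11,0)·0.75^0·0.25^11 = 0.000000
  k=1: C(11,1)·0.75^1·0.25^10 = 0.000008
  k=2: C(11,2)·0.75^2·0.25^9 = 0.000118
Total = 0.000126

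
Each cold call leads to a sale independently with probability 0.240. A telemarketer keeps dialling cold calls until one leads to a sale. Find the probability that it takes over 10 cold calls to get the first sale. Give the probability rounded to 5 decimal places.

Y = number of cold calls to the first success; geometric, p = 0.24.
P(Y > 10) = P(first 10 all fail) = (1−p)^10 = 0.0642889

0.06429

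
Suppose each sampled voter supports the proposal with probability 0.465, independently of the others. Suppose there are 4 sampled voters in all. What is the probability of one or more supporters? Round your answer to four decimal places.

0.9181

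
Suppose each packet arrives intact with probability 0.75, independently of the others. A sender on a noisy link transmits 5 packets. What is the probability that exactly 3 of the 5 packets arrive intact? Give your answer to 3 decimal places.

0.264

X ~ Binomial(n=5, p=0.75).
P(X=3) = C(5,3) · p^3 · (1−p)^2
= 10 · 0.42188 · 0.0625 = 0.26367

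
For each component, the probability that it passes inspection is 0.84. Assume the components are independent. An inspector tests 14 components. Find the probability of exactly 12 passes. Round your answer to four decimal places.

X ~ Binomial(n=14, p=0.84).
P(X=12) = C(14,12) · p^12 · (1−p)^2
= 91 · 0.12341 · 0.0256 = 0.287497

0.2875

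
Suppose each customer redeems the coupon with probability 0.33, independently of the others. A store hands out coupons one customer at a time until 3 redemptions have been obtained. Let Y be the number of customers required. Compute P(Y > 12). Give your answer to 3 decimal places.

Needing more than 12 customers ⇔ fewer than 3 successes in the first 12. With X ~ Binomial(12, 0.33), P(Y > 12) = P(X ≤ 2).
  k=0: C(12,0)·0.33^0·0.67^12 = 0.00818
  k=1: C(12,1)·0.33^1·0.67^11 = 0.04836
  k=2: C(12,2)·0.33^2·0.67^10 = 0.13101
P(X ≤ 2) = 0.18756

0.188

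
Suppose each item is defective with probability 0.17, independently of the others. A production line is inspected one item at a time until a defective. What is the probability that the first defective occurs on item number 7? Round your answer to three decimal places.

0.056

Geometric (trials to first success), p = 0.17.
P(Y = 7) = (1−p)^6 · p = 0.32694 · 0.17 = 0.05558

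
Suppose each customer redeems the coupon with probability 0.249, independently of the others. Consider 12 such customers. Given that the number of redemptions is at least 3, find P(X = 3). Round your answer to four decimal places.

0.4257

X ~ Binomial(12, 0.249). Want P(X=3 | X≥3) = P(X=3) / P(X≥3).
P(X=3) = C(12,3)·0.249^3·0.751^9 = 0.258095
P(X≥3) = 1 − 0.032187 − 0.128062 − 0.233530 = 0.606222
Ratio = 0.258095 / 0.606222 = 0.425744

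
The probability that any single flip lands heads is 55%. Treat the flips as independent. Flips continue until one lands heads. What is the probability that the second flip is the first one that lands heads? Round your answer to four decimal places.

Geometric (trials to first success), p = 0.55.
P(Y = 2) = (1−p)^1 · p = 0.45 · 0.55 = 0.247500

0.2475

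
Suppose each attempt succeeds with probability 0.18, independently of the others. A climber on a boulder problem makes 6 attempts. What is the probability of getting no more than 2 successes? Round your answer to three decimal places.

0.924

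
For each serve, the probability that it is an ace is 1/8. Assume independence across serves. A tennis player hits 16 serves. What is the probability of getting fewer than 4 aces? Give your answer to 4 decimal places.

X ~ Binomial(16, 0.125); P(X ≤ 3) = Σ C(16,k) p^k (1−p)^(16−k) over k:
  k=0: C(16,0)·0.125^0·0.875^16 = 0.118067
  k=1: C(16,1)·0.125^1·0.875^15 = 0.269868
  k=2: C(16,2)·0.125^2·0.875^14 = 0.289144
  k=3: C(16,3)·0.125^3·0.875^13 = 0.192763
Total = 0.869841

0.8698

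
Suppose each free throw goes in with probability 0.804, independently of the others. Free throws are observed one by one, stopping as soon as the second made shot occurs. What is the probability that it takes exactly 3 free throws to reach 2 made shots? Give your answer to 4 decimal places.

0.2534

Y = trial on which the second success occurs; negative binomial, r=2, p=0.804.
P(Y=3) = C(2,1) · p^2 · (1−p)^1
= 2 · 0.64642 · 0.196 = 0.253395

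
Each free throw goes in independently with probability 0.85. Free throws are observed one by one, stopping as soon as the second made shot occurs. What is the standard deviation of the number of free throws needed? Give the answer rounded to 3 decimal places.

Y = total free throws until the second success; negative binomial with r=2, p=0.85.
SD(Y) = √[r(1−p)/p²] = √(0.41522) = 0.64438

0.644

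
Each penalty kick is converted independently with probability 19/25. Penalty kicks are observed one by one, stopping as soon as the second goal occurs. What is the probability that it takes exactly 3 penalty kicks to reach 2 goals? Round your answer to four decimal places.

Y = trial on which the second success occurs; negative binomial, r=2, p=0.76.
P(Y=3) = C(2,1) · p^2 · (1−p)^1
= 2 · 0.5776 · 0.24 = 0.277248

0.2772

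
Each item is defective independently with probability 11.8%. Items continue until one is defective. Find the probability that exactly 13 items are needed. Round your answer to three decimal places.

Geometric (trials to first success), p = 0.118.
P(Y = 13) = (1−p)^12 · p = 0.22163 · 0.118 = 0.02615

0.026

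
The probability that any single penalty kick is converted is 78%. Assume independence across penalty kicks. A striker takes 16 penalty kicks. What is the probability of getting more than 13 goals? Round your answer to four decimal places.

X ~ Binomial(16, 0.78); P(X ≥ 14) = Σ C(16,k) p^k (1−p)^(16−k) over k:
  k=14: C(16,14)·0.78^14·0.22^2 = 0.179205
  k=15: C(16,15)·0.78^15·0.22^1 = 0.084715
  k=16: C(16,16)·0.78^16·0.22^0 = 0.018772
Total = 0.282693

0.2827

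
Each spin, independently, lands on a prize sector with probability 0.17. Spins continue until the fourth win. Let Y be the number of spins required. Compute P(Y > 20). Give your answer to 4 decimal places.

Needing more than 20 spins ⇔ fewer than 4 successes in the first 20. With X ~ Binomial(20, 0.17), P(Y > 20) = P(X ≤ 3).
  k=0: C(20,0)·0.17^0·0.83^20 = 0.024075
  k=1: C(20,1)·0.17^1·0.83^19 = 0.098619
  k=2: C(20,2)·0.17^2·0.83^18 = 0.191892
  k=3: C(20,3)·0.17^3·0.83^17 = 0.235819
P(X ≤ 3) = 0.550406

0.5504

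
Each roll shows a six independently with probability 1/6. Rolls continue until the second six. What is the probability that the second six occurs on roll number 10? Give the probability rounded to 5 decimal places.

0.05814

Y = trial on which the second success occurs; negative binomial, r=2, p=0.166667.
P(Y=10) = C(9,1) · p^2 · (1−p)^8
= 9 · 0.027778 · 0.23257 = 0.0581420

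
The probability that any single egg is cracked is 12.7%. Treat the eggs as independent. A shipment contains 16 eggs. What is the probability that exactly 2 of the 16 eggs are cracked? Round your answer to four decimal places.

X ~ Binomial(n=16, p=0.127).
P(X=2) = C(16,2) · p^2 · (1−p)^14
= 120 · 0.016129 · 0.14935 = 0.289060

0.2891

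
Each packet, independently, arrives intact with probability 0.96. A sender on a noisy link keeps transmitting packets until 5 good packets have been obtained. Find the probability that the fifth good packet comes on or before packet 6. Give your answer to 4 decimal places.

0.9784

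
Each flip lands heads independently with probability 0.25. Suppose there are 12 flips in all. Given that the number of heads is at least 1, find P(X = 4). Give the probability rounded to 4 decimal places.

0.1999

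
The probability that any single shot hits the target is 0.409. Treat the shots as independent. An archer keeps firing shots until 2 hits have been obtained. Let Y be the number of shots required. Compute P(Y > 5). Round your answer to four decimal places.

0.3216

Needing more than 5 shots ⇔ fewer than 2 successes in the first 5. With X ~ Binomial(5, 0.409), P(Y > 5) = P(X ≤ 1).
  k=0: C(5,0)·0.409^0·0.591^5 = 0.072100
  k=1: C(5,1)·0.409^1·0.591^4 = 0.249484
P(X ≤ 1) = 0.321585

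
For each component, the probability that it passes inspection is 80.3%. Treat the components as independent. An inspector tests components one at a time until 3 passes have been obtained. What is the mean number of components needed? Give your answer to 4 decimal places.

Y = total components until the third success; negative binomial with r=3, p=0.803.
E[Y] = r / p = 3 / 0.803 = 3.735990

3.7360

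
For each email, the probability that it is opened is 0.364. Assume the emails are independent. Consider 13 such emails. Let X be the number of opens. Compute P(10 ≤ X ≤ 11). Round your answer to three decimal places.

0.003

X ~ Binomial(13, 0.364); P(10 ≤ X ≤ 11) = Σ C(13,k) p^k (1−p)^(13−k) over k:
  k=10: C(13,10)·0.364^10·0.636^3 = 0.00300
  k=11: C(13,11)·0.364^11·0.636^2 = 0.00047
Total = 0.00347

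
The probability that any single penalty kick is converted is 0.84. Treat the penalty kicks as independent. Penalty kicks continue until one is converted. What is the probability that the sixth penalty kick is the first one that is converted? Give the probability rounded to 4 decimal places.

0.0001

Geometric (trials to first success), p = 0.84.
P(Y = 6) = (1−p)^5 · p = 0.00010486 · 0.84 = 0.000088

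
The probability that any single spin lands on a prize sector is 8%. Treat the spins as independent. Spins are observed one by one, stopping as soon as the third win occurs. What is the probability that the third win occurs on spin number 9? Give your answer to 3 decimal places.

Y = trial on which the third success occurs; negative binomial, r=3, p=0.08.
P(Y=9) = C(8,2) · p^3 · (1−p)^6
= 28 · 0.000512 · 0.60636 = 0.00869

0.009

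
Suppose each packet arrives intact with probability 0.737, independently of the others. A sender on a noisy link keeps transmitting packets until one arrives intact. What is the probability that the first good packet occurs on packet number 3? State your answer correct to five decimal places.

Geometric (trials to first success), p = 0.737.
P(Y = 3) = (1−p)^2 · p = 0.069169 · 0.737 = 0.0509776

0.05098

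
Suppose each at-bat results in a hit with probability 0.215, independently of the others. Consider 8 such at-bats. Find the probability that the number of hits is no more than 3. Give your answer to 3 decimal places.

X ~ Binomial(8, 0.215); P(X ≤ 3) = Σ C(8,k) p^k (1−p)^(8−k) over k:
  k=0: C(8,0)·0.215^0·0.785^8 = 0.14420
  k=1: C(8,1)·0.215^1·0.785^7 = 0.31595
  k=2: C(8,2)·0.215^2·0.785^6 = 0.30287
  k=3: C(8,3)·0.215^3·0.785^5 = 0.16590
Total = 0.92892

0.929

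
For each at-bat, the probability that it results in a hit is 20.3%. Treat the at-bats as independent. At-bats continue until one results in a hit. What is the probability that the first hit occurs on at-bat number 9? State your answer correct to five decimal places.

0.03305

Geometric (trials to first success), p = 0.203.
P(Y = 9) = (1−p)^8 · p = 0.1628 · 0.203 = 0.0330493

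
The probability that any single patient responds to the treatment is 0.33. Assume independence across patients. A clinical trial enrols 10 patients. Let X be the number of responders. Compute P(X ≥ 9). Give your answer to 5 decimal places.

0.00033

X ~ Binomial(10, 0.33); P(X ≥ 9) = Σ C(10,k) p^k (1−p)^(10−k) over k:
  k=9: C(10,9)·0.33^9·0.67^1 = 0.0003110
  k=10: C(10,10)·0.33^10·0.67^0 = 0.0000153
Total = 0.0003263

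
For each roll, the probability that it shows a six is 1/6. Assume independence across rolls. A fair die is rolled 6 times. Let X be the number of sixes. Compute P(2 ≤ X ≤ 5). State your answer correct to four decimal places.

X ~ Binomial(6, 0.166667); P(2 ≤ X ≤ 5) = Σ C(6,k) p^k (1−p)^(6−k) over k:
  k=2: C(6,2)·0.166667^2·0.833333^4 = 0.200939
  k=3: C(6,3)·0.166667^3·0.833333^3 = 0.053584
  k=4: C(6,4)·0.166667^4·0.833333^2 = 0.008038
  k=5: C(6,5)·0.166667^5·0.833333^1 = 0.000643
Total = 0.263203

0.2632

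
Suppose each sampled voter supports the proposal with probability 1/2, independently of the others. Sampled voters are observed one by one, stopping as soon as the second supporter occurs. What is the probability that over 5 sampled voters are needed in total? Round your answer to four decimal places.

0.1875

Needing more than 5 sampled voters ⇔ fewer than 2 successes in the first 5. With X ~ Binomial(5, 0.50), P(Y > 5) = P(X ≤ 1).
  k=0: C(5,0)·0.50^0·0.50^5 = 0.031250
  k=1: C(5,1)·0.50^1·0.50^4 = 0.156250
P(X ≤ 1) = 0.187500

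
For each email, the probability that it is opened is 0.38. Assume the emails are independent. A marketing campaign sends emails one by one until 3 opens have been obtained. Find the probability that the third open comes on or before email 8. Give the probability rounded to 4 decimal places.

Finishing within 8 emails ⇔ at least 3 successes in the first 8. With X ~ Binomial(8, 0.38), P(Y ≤ 8) = 1 − P(X ≤ 2).
  k=0: C(8,0)·0.38^0·0.62^8 = 0.021834
  k=1: C(8,1)·0.38^1·0.62^7 = 0.107057
  k=2: C(8,2)·0.38^2·0.62^6 = 0.229655
1 − 0.358546 = 0.641454

0.6415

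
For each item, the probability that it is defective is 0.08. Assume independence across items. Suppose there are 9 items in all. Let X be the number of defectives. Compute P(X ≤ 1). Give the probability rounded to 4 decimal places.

0.8417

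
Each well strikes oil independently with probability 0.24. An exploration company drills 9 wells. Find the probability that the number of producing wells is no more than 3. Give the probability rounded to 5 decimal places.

0.85246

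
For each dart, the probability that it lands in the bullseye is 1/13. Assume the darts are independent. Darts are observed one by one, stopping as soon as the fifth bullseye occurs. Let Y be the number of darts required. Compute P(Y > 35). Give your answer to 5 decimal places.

Needing more than 35 darts ⇔ fewer than 5 successes in the first 35. With X ~ Binomial(35, 0.076923), P(Y > 35) = P(X ≤ 4).
  k=0: C(35,0)·0.076923^0·0.923077^35 = 0.0607192
  k=1: C(35,1)·0.076923^1·0.923077^34 = 0.1770978
  k=2: C(35,2)·0.076923^2·0.923077^33 = 0.2508885
  k=3: C(35,3)·0.076923^3·0.923077^32 = 0.2299811
  k=4: C(35,4)·0.076923^4·0.923077^31 = 0.1533207
P(X ≤ 4) = 0.8720074

0.87201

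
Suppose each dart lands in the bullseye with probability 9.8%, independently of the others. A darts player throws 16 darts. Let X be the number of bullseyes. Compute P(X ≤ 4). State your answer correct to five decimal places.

X ~ Binomial(16, 0.098); P(X ≤ 4) = Σ C(16,k) p^k (1−p)^(16−k) over k:
  k=0: C(16,0)·0.098^0·0.902^16 = 0.1920015
  k=1: C(16,1)·0.098^1·0.902^15 = 0.3337676
  k=2: C(16,2)·0.098^2·0.902^14 = 0.2719725
  k=3: C(16,3)·0.098^3·0.902^13 = 0.1378959
  k=4: C(16,4)·0.098^4·0.902^12 = 0.0486916
Total = 0.9843290

0.98433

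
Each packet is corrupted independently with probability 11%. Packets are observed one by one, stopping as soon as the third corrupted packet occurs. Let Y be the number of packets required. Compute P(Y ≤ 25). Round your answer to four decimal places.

0.5291

Finishing within 25 packets ⇔ at least 3 successes in the first 25. With X ~ Binomial(25, 0.11), P(Y ≤ 25) = 1 − P(X ≤ 2).
  k=0: C(25,0)·0.11^0·0.89^25 = 0.054294
  k=1: C(25,1)·0.11^1·0.89^24 = 0.167762
  k=2: C(25,2)·0.11^2·0.89^23 = 0.248815
1 − 0.470871 = 0.529129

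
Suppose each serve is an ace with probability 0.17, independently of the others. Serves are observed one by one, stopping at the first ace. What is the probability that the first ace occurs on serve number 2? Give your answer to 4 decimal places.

0.1411

Geometric (trials to first success), p = 0.17.
P(Y = 2) = (1−p)^1 · p = 0.83 · 0.17 = 0.141100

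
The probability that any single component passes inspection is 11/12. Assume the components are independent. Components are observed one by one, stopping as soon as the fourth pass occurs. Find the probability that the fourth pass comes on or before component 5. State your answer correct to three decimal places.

0.941

Finishing within 5 components ⇔ at least 4 successes in the first 5. With X ~ Binomial(5, 0.916667), P(Y ≤ 5) = 1 − P(X ≤ 3).
  k=0: C(5,0)·0.916667^0·0.083333^5 = 0.00000
  k=1: C(5,1)·0.916667^1·0.083333^4 = 0.00022
  k=2: C(5,2)·0.916667^2·0.083333^3 = 0.00486
  k=3: C(5,3)·0.916667^3·0.083333^2 = 0.05349
1 − 0.05858 = 0.94142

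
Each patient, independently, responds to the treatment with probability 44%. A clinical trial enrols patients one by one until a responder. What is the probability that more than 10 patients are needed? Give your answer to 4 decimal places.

0.0030

Y = number of patients to the first success; geometric, p = 0.44.
P(Y > 10) = P(first 10 all fail) = (1−p)^10 = 0.003033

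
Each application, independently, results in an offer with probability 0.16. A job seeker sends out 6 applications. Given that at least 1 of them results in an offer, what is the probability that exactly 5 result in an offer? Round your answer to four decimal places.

0.0008

X ~ Binomial(6, 0.16). Want P(X=5 | X≥1) = P(X=5) / P(X≥1).
P(X=5) = C(6,5)·0.16^5·0.84^1 = 0.000528
P(X≥1) = 1 − 0.351298 = 0.648702
Ratio = 0.000528 / 0.648702 = 0.000815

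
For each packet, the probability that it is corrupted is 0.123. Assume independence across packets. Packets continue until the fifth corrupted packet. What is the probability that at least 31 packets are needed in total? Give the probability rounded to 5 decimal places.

0.69351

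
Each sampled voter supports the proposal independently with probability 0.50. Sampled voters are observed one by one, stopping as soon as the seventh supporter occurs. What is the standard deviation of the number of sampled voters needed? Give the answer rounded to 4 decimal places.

Y = total sampled voters until the seventh success; negative binomial with r=7, p=0.50.
SD(Y) = √[r(1−p)/p²] = √(14.000000) = 3.741657

3.7417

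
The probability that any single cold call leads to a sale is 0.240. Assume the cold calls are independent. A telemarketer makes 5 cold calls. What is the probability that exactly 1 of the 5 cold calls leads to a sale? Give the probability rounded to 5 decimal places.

0.40035

X ~ Binomial(n=5, p=0.24).
P(X=1) = C(5,1) · p^1 · (1−p)^4
= 5 · 0.24 · 0.33362 = 0.4003461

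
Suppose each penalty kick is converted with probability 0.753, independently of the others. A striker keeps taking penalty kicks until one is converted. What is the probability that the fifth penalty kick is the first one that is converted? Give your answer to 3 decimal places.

0.003

Geometric (trials to first success), p = 0.753.
P(Y = 5) = (1−p)^4 · p = 0.0037221 · 0.753 = 0.00280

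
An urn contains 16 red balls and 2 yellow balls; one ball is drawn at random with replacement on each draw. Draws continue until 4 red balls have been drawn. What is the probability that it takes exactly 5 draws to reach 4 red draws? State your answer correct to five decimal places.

Y = trial on which the fourth success occurs; negative binomial, r=4, p=0.888889.
P(Y=5) = C(4,3) · p^4 · (1−p)^1
= 4 · 0.6243 · 0.11111 = 0.2774645

0.27746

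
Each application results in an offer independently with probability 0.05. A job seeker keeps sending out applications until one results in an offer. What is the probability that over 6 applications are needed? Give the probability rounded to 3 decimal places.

0.735

Y = number of applications to the first success; geometric, p = 0.05.
P(Y > 6) = P(first 6 all fail) = (1−p)^6 = 0.73509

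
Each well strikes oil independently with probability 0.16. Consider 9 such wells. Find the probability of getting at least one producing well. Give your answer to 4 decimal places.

P(at least one) = 1 − P(none) = 1 − (1 − 0.16)^9
= 1 − 0.208216 = 0.791784

0.7918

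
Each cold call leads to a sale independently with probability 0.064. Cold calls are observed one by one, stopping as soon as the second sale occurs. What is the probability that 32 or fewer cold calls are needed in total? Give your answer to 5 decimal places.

0.61598

Finishing within 32 cold calls ⇔ at least 2 successes in the first 32. With X ~ Binomial(32, 0.064), P(Y ≤ 32) = 1 − P(X ≤ 1).
  k=0: C(32,0)·0.064^0·0.936^32 = 0.1204556
  k=1: C(32,1)·0.064^1·0.936^31 = 0.2635611
1 − 0.3840167 = 0.6159833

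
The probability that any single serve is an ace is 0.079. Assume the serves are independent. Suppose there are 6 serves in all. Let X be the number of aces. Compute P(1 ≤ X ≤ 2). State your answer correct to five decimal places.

X ~ Binomial(6, 0.079); P(1 ≤ X ≤ 2) = Σ C(6,k) p^k (1−p)^(6−k) over k:
  k=1: C(6,1)·0.079^1·0.921^5 = 0.3141062
  k=2: C(6,2)·0.079^2·0.921^4 = 0.0673572
Total = 0.3814634

0.38146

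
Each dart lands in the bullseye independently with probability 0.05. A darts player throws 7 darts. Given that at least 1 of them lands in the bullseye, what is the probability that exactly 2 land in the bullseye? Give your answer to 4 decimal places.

0.1347

X ~ Binomial(7, 0.05). Want P(X=2 | X≥1) = P(X=2) / P(X≥1).
P(X=2) = C(7,2)·0.05^2·0.95^5 = 0.040623
P(X≥1) = 1 − 0.698337 = 0.301663
Ratio = 0.040623 / 0.301663 = 0.134665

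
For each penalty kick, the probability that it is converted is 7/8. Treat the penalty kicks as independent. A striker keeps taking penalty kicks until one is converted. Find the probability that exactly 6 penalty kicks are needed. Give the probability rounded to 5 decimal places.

0.00003

Geometric (trials to first success), p = 0.875.
P(Y = 6) = (1−p)^5 · p = 3.0518e-05 · 0.875 = 0.0000267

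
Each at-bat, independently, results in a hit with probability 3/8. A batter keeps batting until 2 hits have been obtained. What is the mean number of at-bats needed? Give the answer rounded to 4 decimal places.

Y = total at-bats until the second success; negative binomial with r=2, p=0.375.
E[Y] = r / p = 2 / 0.375 = 5.333333

5.3333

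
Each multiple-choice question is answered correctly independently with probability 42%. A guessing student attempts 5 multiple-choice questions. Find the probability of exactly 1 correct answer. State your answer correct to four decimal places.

0.2376

X ~ Binomial(n=5, p=0.42).
P(X=1) = C(5,1) · p^1 · (1−p)^4
= 5 · 0.42 · 0.11316 = 0.237646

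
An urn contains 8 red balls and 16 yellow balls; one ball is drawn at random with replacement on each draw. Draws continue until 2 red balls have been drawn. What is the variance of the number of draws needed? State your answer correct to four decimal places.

12.0000

Y = total draws until the second success; negative binomial with r=2, p=0.333333.
Var(Y) = r(1−p)/p² = 2·0.666667 / 0.333333² = 12.000000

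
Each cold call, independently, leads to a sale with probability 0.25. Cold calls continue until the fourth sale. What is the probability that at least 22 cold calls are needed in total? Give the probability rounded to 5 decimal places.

0.19168

Needing more than 21 cold calls ⇔ fewer than 4 successes in the first 21. With X ~ Binomial(21, 0.25), P(Y > 21) = P(X ≤ 3).
  k=0: C(21,0)·0.25^0·0.75^21 = 0.0023784
  k=1: C(21,1)·0.25^1·0.75^20 = 0.0166489
  k=2: C(21,2)·0.25^2·0.75^19 = 0.0554962
  k=3: C(21,3)·0.25^3·0.75^18 = 0.1171587
P(X ≤ 3) = 0.1916821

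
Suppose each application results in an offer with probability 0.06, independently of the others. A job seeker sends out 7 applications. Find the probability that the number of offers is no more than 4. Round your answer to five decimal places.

0.99999

X ~ Binomial(7, 0.06); P(X ≤ 4) = Σ C(7,k) p^k (1−p)^(7−k) over k:
  k=0: C(7,0)·0.06^0·0.94^7 = 0.6484776
  k=1: C(7,1)·0.06^1·0.94^6 = 0.2897453
  k=2: C(7,2)·0.06^2·0.94^5 = 0.0554831
  k=3: C(7,3)·0.06^3·0.94^4 = 0.0059025
  k=4: C(7,4)·0.06^4·0.94^3 = 0.0003768
Total = 0.9999853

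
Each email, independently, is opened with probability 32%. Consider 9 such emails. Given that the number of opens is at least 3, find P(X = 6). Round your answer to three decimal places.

0.048

X ~ Binomial(9, 0.32). Want P(X=6 | X≥3) = P(X=6) / P(X≥3).
P(X=6) = C(9,6)·0.32^6·0.68^3 = 0.02836
P(X≥3) = 1 − 0.03109 − 0.13166 − 0.24784 = 0.58941
Ratio = 0.02836 / 0.58941 = 0.04812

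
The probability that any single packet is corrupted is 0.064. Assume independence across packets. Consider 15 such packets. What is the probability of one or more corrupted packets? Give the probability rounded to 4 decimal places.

0.6292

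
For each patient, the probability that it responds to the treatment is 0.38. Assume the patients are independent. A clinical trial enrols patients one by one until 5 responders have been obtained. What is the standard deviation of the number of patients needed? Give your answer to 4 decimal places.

4.6334

Y = total patients until the fifth success; negative binomial with r=5, p=0.38.
SD(Y) = √[r(1−p)/p²] = √(21.468144) = 4.633373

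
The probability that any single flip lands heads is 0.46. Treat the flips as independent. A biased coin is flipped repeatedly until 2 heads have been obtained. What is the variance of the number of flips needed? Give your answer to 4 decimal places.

5.1040

Y = total flips until the second success; negative binomial with r=2, p=0.46.
Var(Y) = r(1−p)/p² = 2·0.54 / 0.46² = 5.103970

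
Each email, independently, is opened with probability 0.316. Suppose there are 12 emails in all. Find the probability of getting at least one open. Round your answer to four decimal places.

0.9895

P(at least one) = 1 − P(none) = 1 − (1 − 0.316)^12
= 1 − 0.010488 = 0.989512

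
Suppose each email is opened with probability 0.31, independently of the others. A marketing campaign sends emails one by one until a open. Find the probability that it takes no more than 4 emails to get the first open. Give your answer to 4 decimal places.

0.7733

Y = number of emails to the first success; geometric, p = 0.31.
P(Y ≤ 4) = 1 − (1−p)^4 = 1 − 0.226671 = 0.773329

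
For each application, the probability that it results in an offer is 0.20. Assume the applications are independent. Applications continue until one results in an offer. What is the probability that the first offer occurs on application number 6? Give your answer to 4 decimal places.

0.0655

Geometric (trials to first success), p = 0.20.
P(Y = 6) = (1−p)^5 · p = 0.32768 · 0.20 = 0.065536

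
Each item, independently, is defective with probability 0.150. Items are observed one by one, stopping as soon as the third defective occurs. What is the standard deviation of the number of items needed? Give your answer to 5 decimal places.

10.64581

Y = total items until the third success; negative binomial with r=3, p=0.15.
SD(Y) = √[r(1−p)/p²] = √(113.3333333) = 10.6458129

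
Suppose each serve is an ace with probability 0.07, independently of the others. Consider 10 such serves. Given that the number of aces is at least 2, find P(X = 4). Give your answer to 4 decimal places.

0.0215

X ~ Binomial(10, 0.07). Want P(X=4 | X≥2) = P(X=4) / P(X≥2).
P(X=4) = C(10,4)·0.07^4·0.93^6 = 0.003262
P(X≥2) = 1 − 0.483982 − 0.364288 = 0.151730
Ratio = 0.003262 / 0.151730 = 0.021500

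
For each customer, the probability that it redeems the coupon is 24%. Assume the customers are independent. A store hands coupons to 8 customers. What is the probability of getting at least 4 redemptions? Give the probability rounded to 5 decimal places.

0.10044

X ~ Binomial(8, 0.24); P(X ≥ 4) = Σ C(8,k) p^k (1−p)^(8−k) over k:
  k=4: C(8,4)·0.24^4·0.76^4 = 0.0774814
  k=5: C(8,5)·0.24^5·0.76^3 = 0.0195742
  k=6: C(8,6)·0.24^6·0.76^2 = 0.0030907
  k=7: C(8,7)·0.24^7·0.76^1 = 0.0002789
  k=8: C(8,8)·0.24^8·0.76^0 = 0.0000110
Total = 0.1004362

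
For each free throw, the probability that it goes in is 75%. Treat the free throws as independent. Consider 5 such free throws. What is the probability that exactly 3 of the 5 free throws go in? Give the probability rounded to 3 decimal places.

X ~ Binomial(n=5, p=0.75).
P(X=3) = C(5,3) · p^3 · (1−p)^2
= 10 · 0.42188 · 0.0625 = 0.26367

0.264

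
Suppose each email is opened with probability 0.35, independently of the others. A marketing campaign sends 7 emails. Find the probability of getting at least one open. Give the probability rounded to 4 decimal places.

0.9510

P(at least one) = 1 − P(none) = 1 − (1 − 0.35)^7
= 1 − 0.049022 = 0.950978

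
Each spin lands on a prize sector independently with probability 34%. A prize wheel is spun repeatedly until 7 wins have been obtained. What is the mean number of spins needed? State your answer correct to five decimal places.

Y = total spins until the seventh success; negative binomial with r=7, p=0.34.
E[Y] = r / p = 7 / 0.34 = 20.5882353

20.58824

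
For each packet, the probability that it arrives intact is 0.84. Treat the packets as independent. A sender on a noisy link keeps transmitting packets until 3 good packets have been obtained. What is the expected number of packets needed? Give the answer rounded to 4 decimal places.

3.5714

Y = total packets until the third success; negative binomial with r=3, p=0.84.
E[Y] = r / p = 3 / 0.84 = 3.571429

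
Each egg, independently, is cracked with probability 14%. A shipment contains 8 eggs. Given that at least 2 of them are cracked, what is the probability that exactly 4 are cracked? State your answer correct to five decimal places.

X ~ Binomial(8, 0.14). Want P(X=4 | X≥2) = P(X=4) / P(X≥2).
P(X=4) = C(8,4)·0.14^4·0.86^4 = 0.0147097
P(X≥2) = 1 − 0.2992179 − 0.3896792 = 0.3111029
Ratio = 0.0147097 / 0.3111029 = 0.0472824

0.04728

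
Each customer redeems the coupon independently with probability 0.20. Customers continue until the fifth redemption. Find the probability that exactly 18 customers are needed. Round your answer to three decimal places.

Y = trial on which the fifth success occurs; negative binomial, r=5, p=0.20.
P(Y=18) = C(17,4) · p^5 · (1−p)^13
= 2380 · 0.00032 · 0.054976 = 0.04187

0.042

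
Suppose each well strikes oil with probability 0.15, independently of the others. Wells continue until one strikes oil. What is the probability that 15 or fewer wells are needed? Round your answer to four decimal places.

0.9126

Y = number of wells to the first success; geometric, p = 0.15.
P(Y ≤ 15) = 1 − (1−p)^15 = 1 − 0.087354 = 0.912646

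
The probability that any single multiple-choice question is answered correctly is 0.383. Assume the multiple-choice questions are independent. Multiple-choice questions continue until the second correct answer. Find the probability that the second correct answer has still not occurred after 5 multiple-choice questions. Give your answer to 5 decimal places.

Needing more than 5 multiple-choice questions ⇔ fewer than 2 successes in the first 5. With X ~ Binomial(5, 0.383), P(Y > 5) = P(X ≤ 1).
  k=0: C(5,0)·0.383^0·0.617^5 = 0.0894182
  k=1: C(5,1)·0.383^1·0.617^4 = 0.2775297
P(X ≤ 1) = 0.3669479

0.36695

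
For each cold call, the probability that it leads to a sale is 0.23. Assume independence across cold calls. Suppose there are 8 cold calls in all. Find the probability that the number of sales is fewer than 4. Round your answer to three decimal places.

X ~ Binomial(8, 0.23); P(X ≤ 3) = Σ C(8,k) p^k (1−p)^(8−k) over k:
  k=0: C(8,0)·0.23^0·0.77^8 = 0.12357
  k=1: C(8,1)·0.23^1·0.77^7 = 0.29529
  k=2: C(8,2)·0.23^2·0.77^6 = 0.30872
  k=3: C(8,3)·0.23^3·0.77^5 = 0.18443
Total = 0.91201

0.912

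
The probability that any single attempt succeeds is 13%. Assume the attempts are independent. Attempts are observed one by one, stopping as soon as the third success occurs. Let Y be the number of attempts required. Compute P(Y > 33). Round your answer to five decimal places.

0.17890

Needing more than 33 attempts ⇔ fewer than 3 successes in the first 33. With X ~ Binomial(33, 0.13), P(Y > 33) = P(X ≤ 2).
  k=0: C(33,0)·0.13^0·0.87^33 = 0.0100957
  k=1: C(33,1)·0.13^1·0.87^32 = 0.0497821
  k=2: C(33,2)·0.13^2·0.87^31 = 0.1190193
P(X ≤ 2) = 0.1788971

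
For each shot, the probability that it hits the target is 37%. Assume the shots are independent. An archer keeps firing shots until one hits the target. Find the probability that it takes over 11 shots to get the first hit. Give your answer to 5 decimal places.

0.00621

Y = number of shots to the first success; geometric, p = 0.37.
P(Y > 11) = P(first 11 all fail) = (1−p)^11 = 0.0062051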